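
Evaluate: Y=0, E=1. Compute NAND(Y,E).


Y AND E = 0
NOT(0) = 1

1


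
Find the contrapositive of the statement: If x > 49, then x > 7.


Original: If x > 49, then x > 7
Contrapositive: If ¬Q, then ¬P
Negate Q: not (x > 7)
Negate P: not (x > 49)

If not (x > 7), then not (x > 49).


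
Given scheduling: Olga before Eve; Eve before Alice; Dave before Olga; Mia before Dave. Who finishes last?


Constraints: Olga before Eve; Eve before Alice; Dave before Olga; Mia before Dave
The last task can have nothing scheduled after it, so it must never appear on the left of a 'before'.
Tasks appearing before some other task: Olga, Eve, Dave, Mia.
The only task not in that list is Alice → it is last.

Alice


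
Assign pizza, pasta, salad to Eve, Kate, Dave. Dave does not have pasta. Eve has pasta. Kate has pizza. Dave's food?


From clues:
  Eve → pasta
  Kate → pizza
By elimination, Dave gets the remaining.

salad


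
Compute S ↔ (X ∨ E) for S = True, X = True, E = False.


S = True, X = True, E = False
Step 1: X ∨ E = True OR False = True
Step 2: S ↔ (True): true when both sides have same truth value.
Result: True ↔ True = True

True


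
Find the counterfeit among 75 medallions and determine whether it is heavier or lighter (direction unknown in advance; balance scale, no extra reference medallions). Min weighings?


Let n = 75. 150 possibilities (n medallions × lighter/heavier); each weighing has 3 outcomes.
Bound for k weighings: say the first weighing puts j medallions on each pan. If it tips, the 2j weighed medallions remain suspects (each with a known direction) and k-1 weighings give 3^(k-1) outcomes; 3^(k-1) is odd, so 2j ≤ 3^(k-1) - 1. If it balances, the n - 2j unweighed medallions remain with direction unknown: 2(n - 2j) ≤ 3^(k-1) - 1 by the same parity argument. Adding, n ≤ (3^(k-1) - 1) + (3^(k-1) - 1)/2 = (3^k - 3)/2, and the classical three-group strategy achieves this (3 medallions in 2 weighings, 12 in 3, 39 in 4, 120 in 5).
So we need the smallest k with (3^k - 3)/2 ≥ 75.
k = 4: (3^4 - 3)/2 = 39 < 75 ✗
k = 5: (3^5 - 3)/2 = 120 ≥ 75 ✓

5


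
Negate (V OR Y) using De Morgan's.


De Morgan's law: ¬(P ∨ Q) ≡ ¬P ∧ ¬Q
¬(V ∨ Y) = ¬V ∧ ¬Y

¬V ∧ ¬Y


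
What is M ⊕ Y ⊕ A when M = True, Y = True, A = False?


M = True, Y = True, A = False
Step 1: M ⊕ Y = True XOR True = False
Step 2: False ⊕ A = False XOR False = False
XOR is true when an odd number of operands are true.

False


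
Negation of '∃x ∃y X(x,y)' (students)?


Original: ∃x ∃y X(x,y)
Rule: ¬∀→∃, ¬∃→∀, negate predicate.
Negation: ∀x ∀y ¬X(x,y)

∀x ∀y ¬X(x,y)


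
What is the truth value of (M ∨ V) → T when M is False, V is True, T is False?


M = False, V = True, T = False
Step 1: M ∨ V = False OR True = True
Step 2: (True) → T: false only when antecedent=True and T=False.
Result: False

False


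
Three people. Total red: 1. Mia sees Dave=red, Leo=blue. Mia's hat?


Total red = 1, seen red = 1
Own red = 1 - 1 = 0
Mia's hat is blue.

blue


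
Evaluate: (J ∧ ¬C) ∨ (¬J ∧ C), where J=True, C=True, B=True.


J = True, C = True, B = True
Expression: (J ∧ ¬C) ∨ (¬J ∧ C)
Step 1: ¬C = NOT True = False
Step 2: J ∧ ¬C = True AND False = False
Step 3: ¬J = NOT True = False
Step 4: ¬J ∧ C = False AND True = False
Step 5: (False) ∨ (False) = False OR False = False

False


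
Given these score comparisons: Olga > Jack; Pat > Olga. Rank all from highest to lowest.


Constraints: Olga > Jack; Pat > Olga
Method: at each step, the next-highest is the one remaining person who never appears on the smaller side of a constraint between remaining people.
  Step 1: remaining {Jack, Olga, Pat}; on the smaller side: {Jack, Olga} → Pat is next (Pat > Olga).
  Step 2: remaining {Jack, Olga}; on the smaller side: {Jack} → Olga is next (Olga > Jack).
  Step 3: only Jack remains → lowest.
Final ranking (highest to lowest):

Pat > Olga > Jack


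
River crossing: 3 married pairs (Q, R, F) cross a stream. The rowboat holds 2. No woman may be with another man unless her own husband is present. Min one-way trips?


Label couples Q, R, F (H = husband, W = wife).
Counting alone: 6 people, the rowboat carries 2 and someone must bring it back, so each round trip nets at most +1 on the far side until the last crossing → at least 9 trips. The jealousy constraint makes 9 impossible; the shortest valid schedule has 11:
1. WQ+WR →  (far: WQ,WR; near: HQ,HR,HF,WF)
2. WQ ←       (far: WR; near: HQ,HR,HF,WQ,WF)
3. WQ+WF →  (far: WQ,WR,WF; near: HQ,HR,HF)
4. WQ ←       (far: WR,WF; near: HQ,HR,HF,WQ)
5. HR+HF →  (far: HR,WR,HF,WF; near: HQ,WQ)
6. HR+WR ←  (far: HF,WF; near: HQ,WQ,HR,WR)
7. HQ+HR →  (far: HQ,HR,HF,WF; near: WQ,WR)
8. WF ←       (far: HQ,HR,HF; near: WQ,WR,WF)
9. WQ+WR →  (far: HQ,WQ,HR,WR,HF; near: WF)
10. HF ←      (far: HQ,WQ,HR,WR; near: HF,WF)
11. HF+WF → (far: all six; near: empty)
In every state each wife is either with her husband or with no other man.
Minimum trips = 11

11


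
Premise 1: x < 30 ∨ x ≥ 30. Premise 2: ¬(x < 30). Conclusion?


Disjunctive syllogism: P ∨ Q, ¬P ⊢ Q
Disjunction: x < 30 ∨ x ≥ 30
We know it is not the case that x < 30.
By disjunctive syllogism, the other disjunct must be true.

x ≥ 30


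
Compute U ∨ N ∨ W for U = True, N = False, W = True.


U = True, N = False, W = True
Step 1: U ∨ N = True OR False = True
Step 2: True ∨ W = True OR True = True
OR is true when at least one operand is true.

True


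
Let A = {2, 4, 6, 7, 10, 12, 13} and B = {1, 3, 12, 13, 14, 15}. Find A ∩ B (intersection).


A = {2, 4, 6, 7, 10, 12, 13}
B = {1, 3, 12, 13, 14, 15}
Operation: intersection
Elements in both: 12, 13

{12, 13}


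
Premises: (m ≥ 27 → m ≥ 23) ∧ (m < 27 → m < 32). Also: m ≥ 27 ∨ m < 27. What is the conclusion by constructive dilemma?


Constructive dilemma: (P → Q) ∧ (R → S), P ∨ R ⊢ Q ∨ S
Premise 1: m ≥ 27 → m ≥ 23
Premise 2: m < 27 → m < 32
Premise 3: m ≥ 27 ∨ m < 27
Case 1: Assuming m ≥ 27, then by Premise 1, m ≥ 23.
Case 2: Assuming m < 27, then by Premise 2, m < 32.
Since one of m ≥ 27 or m < 27 must hold, we get m ≥ 23 or m < 32.

m ≥ 23 or m < 32.


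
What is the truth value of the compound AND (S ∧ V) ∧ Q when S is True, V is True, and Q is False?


S = True, V = True, Q = False
Step 1: S ∧ V = True AND True = True
Step 2: True ∧ Q = True AND False = False
AND is true only when ALL operands are true.

False


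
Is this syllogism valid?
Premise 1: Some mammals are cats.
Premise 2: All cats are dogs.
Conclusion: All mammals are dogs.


Premise 1: Some mammals are cats.
Premise 2: All cats are dogs.
Conclusion: All mammals are dogs.
Fallacy: illicit minor. The minor term (mammals) is distributed in the conclusion ('All mammals ...') but undistributed in its premise ('Some mammals are cats' doesn't cover all mammals).
Only 'Some mammals are dogs' follows, not 'All'.

Invalid


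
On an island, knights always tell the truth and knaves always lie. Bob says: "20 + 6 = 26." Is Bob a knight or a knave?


Statement: "20 + 6 = 26."
Actual: 20 + 6 = 26
Claimed: 26
Statement is TRUE → Bob tells the truth → Knight

Knight


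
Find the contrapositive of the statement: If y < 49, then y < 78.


Original: If y < 49, then y < 78
Contrapositive: If ¬Q, then ¬P
Negate Q: not (y < 78)
Negate P: not (y < 49)

If not (y < 78), then not (y < 49).


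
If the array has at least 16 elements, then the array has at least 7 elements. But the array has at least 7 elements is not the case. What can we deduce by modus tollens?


Modus tollens: P → Q, ¬Q ⊢ ¬P
P: the array has at least 16 elements
Q: the array has at least 7 elements
We have P → Q and Q is false.
By modus tollens, P must be false.

It is not the case that the array has at least 16 elements


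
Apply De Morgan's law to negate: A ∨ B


De Morgan's law: ¬(P ∨ Q) ≡ ¬P ∧ ¬Q
¬(A ∨ B) = ¬A ∧ ¬B

¬A ∧ ¬B


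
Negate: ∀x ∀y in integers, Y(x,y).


Original: ∀x ∀y Y(x,y)
Rule: ¬∀→∃, ¬∃→∀, negate predicate.
Negation: ∃x ∃y ¬Y(x,y)

∃x ∃y ¬Y(x,y)


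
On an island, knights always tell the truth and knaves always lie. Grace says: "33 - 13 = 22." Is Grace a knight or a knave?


Statement: "33 - 13 = 22."
Actual: 33 - 13 = 20
Claimed: 22
Statement is FALSE → Grace lies → Knave

Knave


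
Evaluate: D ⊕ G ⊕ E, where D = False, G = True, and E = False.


D = False, G = True, E = False
Step 1: D ⊕ G = False XOR True = True
Step 2: True ⊕ E = True XOR False = True
XOR is true when an odd number of operands are true.

True


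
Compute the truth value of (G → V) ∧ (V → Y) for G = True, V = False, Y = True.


G = True, V = False, Y = True
Step 1: G → V is false only when G=True and V=False. Result: False
Step 2: V → Y is false only when V=True and Y=False. Result: True
Step 3: False ∧ True = False

False


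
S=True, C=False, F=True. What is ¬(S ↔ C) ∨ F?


S = True, C = False, F = True
Expression: ¬(S ↔ C) ∨ F
Step 1: S ↔ C = (True iff False) = False
Step 2: ¬(S ↔ C) = NOT False = True
Step 3: (True) ∨ F = True OR True = True

True


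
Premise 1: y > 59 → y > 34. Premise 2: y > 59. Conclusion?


Modus ponens: P → Q, P ⊢ Q
P: y > 59
Q: y > 34
We have P → Q and P is true.
By modus ponens, Q must be true.

y > 34


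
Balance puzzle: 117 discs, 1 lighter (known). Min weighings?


Each weighing has 3 outcomes (left heavy / balance / right heavy), so k weighings distinguish at most 3^k cases; splitting into three near-equal groups achieves this.
Need 3^k ≥ 117: 3^4 = 81 < 117 ≤ 3^5 = 243
k = ⌈log₃(117)⌉ = 5

5


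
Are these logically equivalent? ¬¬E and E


Expression 1: ¬¬E
Expression 2: E
Truth table (E | Expr1 Expr2):
  T |   T     T
  F |   F     F
All 2 rows agree, so the expressions are logically equivalent.

Yes


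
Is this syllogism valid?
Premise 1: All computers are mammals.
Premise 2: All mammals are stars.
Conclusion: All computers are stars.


Premise 1: All computers are mammals.
Premise 2: All mammals are stars.
Conclusion: All computers are stars.
Barbara syllogism (AAA-1): All A are B, All B are C → All A are C.
Middle term (mammals) distributed in premise 2.

Valid


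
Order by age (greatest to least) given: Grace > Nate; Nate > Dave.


Constraints: Grace > Nate; Nate > Dave
Method: at each step, the next-highest is the one remaining person who never appears on the smaller side of a constraint between remaining people.
  Step 1: remaining {Nate, Dave, Grace}; on the smaller side: {Nate, Dave} → Grace is next (Grace > Nate).
  Step 2: remaining {Nate, Dave}; on the smaller side: {Dave} → Nate is next (Nate > Dave).
  Step 3: only Dave remains → lowest.
Final ranking (highest to lowest):

Grace > Nate > Dave


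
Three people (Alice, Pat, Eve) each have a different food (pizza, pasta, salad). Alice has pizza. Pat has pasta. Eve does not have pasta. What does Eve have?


From clues:
  Pat → pasta
  Alice → pizza
By elimination, Eve gets the remaining.

salad


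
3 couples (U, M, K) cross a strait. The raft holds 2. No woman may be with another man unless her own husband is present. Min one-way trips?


Label couples U, M, K (H = husband, W = wife).
Counting alone: 6 people, the raft carries 2 and someone must bring it back, so each round trip nets at most +1 on the far side until the last crossing → at least 9 trips. The jealousy constraint makes 9 impossible; the shortest valid schedule has 11:
1. WU+WM →  (far: WU,WM; near: HU,HM,HK,WK)
2. WU ←       (far: WM; near: HU,HM,HK,WU,WK)
3. WU+WK →  (far: WU,WM,WK; near: HU,HM,HK)
4. WU ←       (far: WM,WK; near: HU,HM,HK,WU)
5. HM+HK →  (far: HM,WM,HK,WK; near: HU,WU)
6. HM+WM ←  (far: HK,WK; near: HU,WU,HM,WM)
7. HU+HM →  (far: HU,HM,HK,WK; near: WU,WM)
8. WK ←       (far: HU,HM,HK; near: WU,WM,WK)
9. WU+WM →  (far: HU,WU,HM,WM,HK; near: WK)
10. HK ←      (far: HU,WU,HM,WM; near: HK,WK)
11. HK+WK → (far: all six; near: empty)
In every state each wife is either with her husband or with no other man.
Minimum trips = 11

11


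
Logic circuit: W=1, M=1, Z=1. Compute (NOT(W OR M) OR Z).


W OR M = 1
NOT(1) = 0
0 OR 1 = 1

1


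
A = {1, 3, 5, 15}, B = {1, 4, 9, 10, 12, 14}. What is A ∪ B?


A = {1, 3, 5, 15}
B = {1, 4, 9, 10, 12, 14}
Operation: union
All elements combined: 1, 3, 4, 5, 9, 10, 12, 14, 15

{1, 3, 4, 5, 9, 10, 12, 14, 15}


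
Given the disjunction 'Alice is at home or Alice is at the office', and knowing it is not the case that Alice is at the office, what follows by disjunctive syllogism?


Disjunctive syllogism: P ∨ Q, ¬P ⊢ Q
Disjunction: Alice is at home ∨ Alice is at the office
We know it is not the case that Alice is at the office.
By disjunctive syllogism, the other disjunct must be true.

Alice is at home


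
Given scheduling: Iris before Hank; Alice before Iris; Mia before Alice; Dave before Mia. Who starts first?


Constraints: Iris before Hank; Alice before Iris; Mia before Alice; Dave before Mia
The first task can have nothing scheduled before it, so it must never appear on the right of a 'before'.
Tasks appearing after some 'before': Hank, Iris, Alice, Mia.
The only task not in that list is Dave → it is first.

Dave


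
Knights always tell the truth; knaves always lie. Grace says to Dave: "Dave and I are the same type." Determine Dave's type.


Grace says: "Dave and I are the same type."
Case 1: Grace is a Knight (truth-teller)
  Statement is true → they ARE the same → Dave is also a Knight
Case 2: Grace is a Knave (liar)
  Statement is false → they are NOT the same → Dave is a Knight
In both cases, Dave is a Knight.

Knight


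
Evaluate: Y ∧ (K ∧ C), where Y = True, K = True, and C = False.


Y = True, K = True, C = False
Step 1: K ∧ C = True AND False = False
Step 2: Y ∧ False = True AND False = False
AND is true only when ALL operands are true.

False


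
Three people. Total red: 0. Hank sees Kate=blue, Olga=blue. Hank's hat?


Total red = 0, seen red = 0
Own red = 0 - 0 = 0
Hank's hat is blue.

blue


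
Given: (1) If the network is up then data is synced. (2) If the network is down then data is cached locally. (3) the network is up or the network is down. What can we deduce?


Constructive dilemma: (P → Q) ∧ (R → S), P ∨ R ⊢ Q ∨ S
Premise 1: the network is up → data is synced
Premise 2: the network is down → data is cached locally
Premise 3: the network is up ∨ the network is down
Case 1: Assuming the network is up, then by Premise 1, data is synced.
Case 2: Assuming the network is down, then by Premise 2, data is cached locally.
Since one of the network is up or the network is down must hold, we get data is synced or data is cached locally.

Data is synced or data is cached locally.


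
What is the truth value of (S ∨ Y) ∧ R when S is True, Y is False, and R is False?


S = True, Y = False, R = False
Step 1: S ∨ Y = True OR False = True
Step 2: True ∧ R = True AND False = False
OR is true when at least one operand is true; AND requires both.

False


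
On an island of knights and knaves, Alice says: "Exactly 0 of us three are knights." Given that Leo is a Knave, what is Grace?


Alice claims exactly 0 knights among Alice, Leo, Grace.
Given: Leo is a Knave.

Case 1: Alice is a Knight (tells truth)
  Then exactly 0 of the three are knights.
  Counting Alice, Leo: 1 knight(s) so far. Need -1 more → impossible.
Case 2: Alice is a Knave (lies)
  Then the count is NOT 0.
  If Grace = Knave, count = 0 = 0 → claim would be true, contradicts lie.
  If Grace = Knight, count = 1 ≠ 0 → lie confirmed ✓

Grace is a Knight.

Knight


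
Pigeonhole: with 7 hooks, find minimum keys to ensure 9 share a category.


Pigeonhole: to guarantee k in one of n categories, need (k-1)×n + 1.
k = 9, n = 7
Minimum = (9-1) × 7 + 1 = 8 × 7 + 1

57


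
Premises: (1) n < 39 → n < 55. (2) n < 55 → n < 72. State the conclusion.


Hypothetical syllogism: P → Q, Q → R ⊢ P → R
Premise 1: n < 39 → n < 55
Premise 2: n < 55 → n < 72
Chain the implications: the middle term (n < 55) links the two.
Conclusion: If n < 39, then n < 72.

If n < 39, then n < 72.


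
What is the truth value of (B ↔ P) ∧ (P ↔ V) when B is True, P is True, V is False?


B = True, P = True, V = False
Step 1: B ↔ P is true when B and P have the same value. Result: True
Step 2: P ↔ V is true when P and V have the same value. Result: False
Step 3: True ∧ False = False

False


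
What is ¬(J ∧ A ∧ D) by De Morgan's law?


De Morgan's law: ¬(P ∧ Q ∧ R) ≡ ¬P ∨ ¬Q ∨ ¬R
¬(J ∧ A ∧ D) = ¬J ∨ ¬A ∨ ¬D

¬J ∨ ¬A ∨ ¬D


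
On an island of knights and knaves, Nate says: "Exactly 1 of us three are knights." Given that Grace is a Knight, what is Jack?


Nate claims exactly 1 knights among Nate, Grace, Jack.
Given: Grace is a Knight.

Case 1: Nate is a Knight (tells truth)
  Then exactly 1 of the three are knights.
  Counting Nate, Grace: 2 knight(s) so far. Need -1 more → impossible.
Case 2: Nate is a Knave (lies)
  Then the count is NOT 1.
  If Jack = Knave, count = 1 = 1 → claim would be true, contradicts lie.
  If Jack = Knight, count = 2 ≠ 1 → lie confirmed ✓

Jack is a Knight.

Knight


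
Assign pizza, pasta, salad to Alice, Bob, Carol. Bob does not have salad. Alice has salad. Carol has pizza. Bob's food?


From clues:
  Carol → pizza
  Alice → salad
By elimination, Bob gets the remaining.

pasta


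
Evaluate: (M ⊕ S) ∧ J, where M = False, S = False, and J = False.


M = False, S = False, J = False
Step 1: M ⊕ S = False XOR False = False
Step 2: False ∧ J = False AND False = False
XOR true when exactly one of M,S is true; then AND with J.

False


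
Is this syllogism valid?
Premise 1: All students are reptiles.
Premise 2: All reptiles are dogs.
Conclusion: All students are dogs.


Premise 1: All students are reptiles.
Premise 2: All reptiles are dogs.
Conclusion: All students are dogs.
Barbara syllogism (AAA-1): All A are B, All B are C → All A are C.
Middle term (reptiles) distributed in premise 2.

Valid


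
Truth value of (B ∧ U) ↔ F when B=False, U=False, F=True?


B = False, U = False, F = True
Expression: (B ∧ U) ↔ F
Step 1: B ∧ U = False AND False = False
Step 2: (False) ↔ F = (False iff True) = False

False


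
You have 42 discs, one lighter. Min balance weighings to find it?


Each weighing has 3 outcomes (left heavy / balance / right heavy), so k weighings distinguish at most 3^k cases; splitting into three near-equal groups achieves this.
Need 3^k ≥ 42: 3^3 = 27 < 42 ≤ 3^4 = 81
k = ⌈log₃(42)⌉ = 4

4


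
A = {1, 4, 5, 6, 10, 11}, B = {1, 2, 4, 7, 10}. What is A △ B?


A = {1, 4, 5, 6, 10, 11}
B = {1, 2, 4, 7, 10}
Operation: symmetric difference
In A only: [5, 6, 11], in B only: [2, 7]

{2, 5, 6, 7, 11}


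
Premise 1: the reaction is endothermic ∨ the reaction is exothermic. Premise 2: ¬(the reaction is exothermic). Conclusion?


Disjunctive syllogism: P ∨ Q, ¬P ⊢ Q
Disjunction: the reaction is endothermic ∨ the reaction is exothermic
We know it is not the case that the reaction is exothermic.
By disjunctive syllogism, the other disjunct must be true.

The reaction is endothermic


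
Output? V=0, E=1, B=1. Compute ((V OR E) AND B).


V OR E = 0|1 = 1
1 AND 1 = 1

1


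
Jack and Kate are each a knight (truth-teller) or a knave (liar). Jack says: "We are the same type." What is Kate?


Jack says: "We are the same type."
Case 1: Jack is a Knight (truth-teller)
  Statement is true → they ARE the same → Kate is also a Knight
Case 2: Jack is a Knave (liar)
  Statement is false → they are NOT the same → Kate is a Knight
In both cases, Kate is a Knight.

Knight


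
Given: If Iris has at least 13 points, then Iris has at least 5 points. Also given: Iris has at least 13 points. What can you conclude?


Modus ponens: P → Q, P ⊢ Q
P: Iris has at least 13 points
Q: Iris has at least 5 points
We have P → Q and P is true.
By modus ponens, Q must be true.

Iris has at least 5 points


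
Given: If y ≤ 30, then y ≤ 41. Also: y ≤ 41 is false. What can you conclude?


Modus tollens: P → Q, ¬Q ⊢ ¬P
P: y ≤ 30
Q: y ≤ 41
We have P → Q and Q is false.
By modus tollens, P must be false.

It is not the case that y ≤ 30


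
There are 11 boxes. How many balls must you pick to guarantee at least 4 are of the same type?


Pigeonhole: to guarantee k in one of n categories, need (k-1)×n + 1.
k = 4, n = 11
Minimum = (4-1) × 11 + 1 = 3 × 11 + 1

34


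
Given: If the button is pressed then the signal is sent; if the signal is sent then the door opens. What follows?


Hypothetical syllogism: P → Q, Q → R ⊢ P → R
Premise 1: the button is pressed → the signal is sent
Premise 2: the signal is sent → the door opens
Chain the implications: the middle term (the signal is sent) links the two.
Conclusion: If the button is pressed, then the door opens.

If the button is pressed, then the door opens.


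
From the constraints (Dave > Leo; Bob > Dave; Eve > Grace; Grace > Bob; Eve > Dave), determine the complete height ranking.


Constraints: Dave > Leo; Bob > Dave; Eve > Grace; Grace > Bob; Eve > Dave
Method: at each step, the next-highest is the one remaining person who never appears on the smaller side of a constraint between remaining people.
  Step 1: remaining {Eve, Bob, Leo, Grace, Dave}; on the smaller side: {Bob, Leo, Grace, Dave} → Eve is next (Eve > Grace; Eve > Dave).
  Step 2: remaining {Bob, Leo, Grace, Dave}; on the smaller side: {Bob, Leo, Dave} → Grace is next (Grace > Bob).
  Step 3: remaining {Bob, Leo, Dave}; on the smaller side: {Leo, Dave} → Bob is next (Bob > Dave).
  Step 4: remaining {Leo, Dave}; on the smaller side: {Leo} → Dave is next (Dave > Leo).
  Step 5: only Leo remains → lowest.
Final ranking (highest to lowest):

Eve > Grace > Bob > Dave > Leo


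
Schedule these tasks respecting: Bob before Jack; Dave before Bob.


Constraints: Bob before Jack; Dave before Bob
Method: repeatedly schedule the remaining task that has no remaining task required before it.
  Step 1: remaining {Jack, Bob, Dave}; every task except Dave still has a predecessor pending → schedule Dave.
  Step 2: remaining {Jack, Bob}; every task except Bob still has a predecessor pending → schedule Bob.
  Step 3: only Jack remains → schedule Jack.
Resulting order:

Dave → Bob → Jack


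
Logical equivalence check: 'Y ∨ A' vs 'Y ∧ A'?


Expression 1: Y ∨ A
Expression 2: Y ∧ A
Truth table (Y A | Expr1 Expr2):
  T T |   T     T
  T F |   T     F   ← differ
  F T |   T     F   ← differ
  F F |   F     F
Counterexample: Y=T, A=F gives Expr1 = T but Expr2 = F, so the expressions are NOT logically equivalent.

No


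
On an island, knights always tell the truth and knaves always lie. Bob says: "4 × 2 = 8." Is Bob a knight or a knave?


Statement: "4 × 2 = 8."
Actual: 4 × 2 = 8
Claimed: 8
Statement is TRUE → Bob tells the truth → Knight

Knight


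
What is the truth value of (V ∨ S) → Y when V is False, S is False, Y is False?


V = False, S = False, Y = False
Step 1: V ∨ S = False OR False = False
Step 2: (False) → Y: false only when antecedent=True and Y=False.
Result: True

True


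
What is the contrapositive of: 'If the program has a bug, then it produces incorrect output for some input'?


Original: If the program has a bug, then it produces incorrect output for some input
Contrapositive: If ¬Q, then ¬P
Negate Q: not (it produces incorrect output for some input)
Negate P: not (the program has a bug)

If not (it produces incorrect output for some input), then not (the program has a bug).


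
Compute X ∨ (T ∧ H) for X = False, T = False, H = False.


X = False, T = False, H = False
Step 1: T ∧ H = False AND False = False
Step 2: X ∨ False = False OR False = False
AND evaluated first (higher precedence); then OR applied.

False


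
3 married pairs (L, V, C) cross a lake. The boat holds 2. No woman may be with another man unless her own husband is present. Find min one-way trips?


Label couples L, V, C (H = husband, W = wife).
Counting alone: 6 people, the boat carries 2 and someone must bring it back, so each round trip nets at most +1 on the far side until the last crossing → at least 9 trips. The jealousy constraint makes 9 impossible; the shortest valid schedule has 11:
1. WL+WV →  (far: WL,WV; near: HL,HV,HC,WC)
2. WL ←       (far: WV; near: HL,HV,HC,WL,WC)
3. WL+WC →  (far: WL,WV,WC; near: HL,HV,HC)
4. WL ←       (far: WV,WC; near: HL,HV,HC,WL)
5. HV+HC →  (far: HV,WV,HC,WC; near: HL,WL)
6. HV+WV ←  (far: HC,WC; near: HL,WL,HV,WV)
7. HL+HV →  (far: HL,HV,HC,WC; near: WL,WV)
8. WC ←       (far: HL,HV,HC; near: WL,WV,WC)
9. WL+WV →  (far: HL,WL,HV,WV,HC; near: WC)
10. HC ←      (far: HL,WL,HV,WV; near: HC,WC)
11. HC+WC → (far: all six; near: empty)
In every state each wife is either with her husband or with no other man.
Minimum trips = 11

11


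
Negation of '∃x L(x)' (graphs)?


Original: ∃x L(x)
Rule: ¬∀→∃, ¬∃→∀, negate predicate.
Negation: ∀x ¬L(x)

∀x ¬L(x)


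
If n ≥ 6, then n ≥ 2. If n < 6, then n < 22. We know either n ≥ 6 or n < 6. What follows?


Constructive dilemma: (P → Q) ∧ (R → S), P ∨ R ⊢ Q ∨ S
Premise 1: n ≥ 6 → n ≥ 2
Premise 2: n < 6 → n < 22
Premise 3: n ≥ 6 ∨ n < 6
Case 1: Assuming n ≥ 6, then by Premise 1, n ≥ 2.
Case 2: Assuming n < 6, then by Premise 2, n < 22.
Since one of n ≥ 6 or n < 6 must hold, we get n ≥ 2 or n < 22.

n ≥ 2 or n < 22.


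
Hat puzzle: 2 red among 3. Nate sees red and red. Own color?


Total red = 2, seen red = 2
Own red = 2 - 2 = 0
Nate's hat is blue.

blue


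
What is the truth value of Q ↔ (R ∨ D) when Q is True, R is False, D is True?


Q = True, R = False, D = True
Step 1: R ∨ D = False OR True = True
Step 2: Q ↔ (True): true when both sides have same truth value.
Result: True ↔ True = True

True


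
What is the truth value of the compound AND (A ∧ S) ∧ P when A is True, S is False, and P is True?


A = True, S = False, P = True
Step 1: A ∧ S = True AND False = False
Step 2: False ∧ P = False AND True = False
AND is true only when ALL operands are true.

False


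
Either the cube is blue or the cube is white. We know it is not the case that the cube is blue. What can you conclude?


Disjunctive syllogism: P ∨ Q, ¬P ⊢ Q
Disjunction: the cube is blue ∨ the cube is white
We know it is not the case that the cube is blue.
By disjunctive syllogism, the other disjunct must be true.

The cube is white


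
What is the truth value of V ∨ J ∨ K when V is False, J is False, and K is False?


V = False, J = False, K = False
Step 1: V ∨ J = False OR False = False
Step 2: False ∨ K = False OR False = False
OR is true when at least one operand is true.

False


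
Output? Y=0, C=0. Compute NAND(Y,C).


Y AND C = 0
NOT(0) = 1

1


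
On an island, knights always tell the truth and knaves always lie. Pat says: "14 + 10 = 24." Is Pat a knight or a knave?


Statement: "14 + 10 = 24."
Actual: 14 + 10 = 24
Claimed: 24
Statement is TRUE → Pat tells the truth → Knight

Knight


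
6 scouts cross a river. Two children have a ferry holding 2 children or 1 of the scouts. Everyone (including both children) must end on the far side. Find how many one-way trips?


Per crossing of one of the scouts: children→, one←, one of the scouts→, one← = 4 trips
6 × 4 = 24, + 1 final children→ = 25
Minimum trips = 25

25


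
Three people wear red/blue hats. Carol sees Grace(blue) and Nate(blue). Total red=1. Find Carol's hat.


Total red = 1, seen red = 0
Own red = 1 - 0 = 1
Carol's hat is red.

red


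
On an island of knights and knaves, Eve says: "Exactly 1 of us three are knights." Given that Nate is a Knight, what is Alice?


Eve claims exactly 1 knights among Eve, Nate, Alice.
Given: Nate is a Knight.

Case 1: Eve is a Knight (tells truth)
  Then exactly 1 of the three are knights.
  Counting Eve, Nate: 2 knight(s) so far. Need -1 more → impossible.
Case 2: Eve is a Knave (lies)
  Then the count is NOT 1.
  If Alice = Knave, count = 1 = 1 → claim would be true, contradicts lie.
  If Alice = Knight, count = 2 ≠ 1 → lie confirmed ✓

Alice is a Knight.

Knight


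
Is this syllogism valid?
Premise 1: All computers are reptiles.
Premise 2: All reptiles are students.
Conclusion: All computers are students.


Premise 1: All computers are reptiles.
Premise 2: All reptiles are students.
Conclusion: All computers are students.
Barbara syllogism (AAA-1): All A are B, All B are C → All A are C.
Middle term (reptiles) distributed in premise 2.

Valid


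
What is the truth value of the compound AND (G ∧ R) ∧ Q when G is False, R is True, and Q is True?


G = False, R = True, Q = True
Step 1: G ∧ R = False AND True = False
Step 2: False ∧ Q = False AND True = False
AND is true only when ALL operands are true.

False


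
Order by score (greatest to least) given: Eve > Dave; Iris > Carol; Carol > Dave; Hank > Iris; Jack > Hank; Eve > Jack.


Constraints: Eve > Dave; Iris > Carol; Carol > Dave; Hank > Iris; Jack > Hank; Eve > Jack
Method: at each step, the next-highest is the one remaining person who never appears on the smaller side of a constraint between remaining people.
  Step 1: remaining {Jack, Iris, Dave, Eve, Carol, Hank}; on the smaller side: {Jack, Iris, Dave, Carol, Hank} → Eve is next (Eve > Dave; Eve > Jack).
  Step 2: remaining {Jack, Iris, Dave, Carol, Hank}; on the smaller side: {Iris, Dave, Carol, Hank} → Jack is next (Jack > Hank).
  Step 3: remaining {Iris, Dave, Carol, Hank}; on the smaller side: {Iris, Dave, Carol} → Hank is next (Hank > Iris).
  Step 4: remaining {Iris, Dave, Carol}; on the smaller side: {Dave, Carol} → Iris is next (Iris > Carol).
  Step 5: remaining {Dave, Carol}; on the smaller side: {Dave} → Carol is next (Carol > Dave).
  Step 6: only Dave remains → lowest.
Final ranking (highest to lowest):

Eve > Jack > Hank > Iris > Carol > Dave


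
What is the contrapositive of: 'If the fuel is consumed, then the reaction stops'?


Original: If the fuel is consumed, then the reaction stops
Contrapositive: If ¬Q, then ¬P
Negate Q: not (the reaction stops)
Negate P: not (the fuel is consumed)

If not (the reaction stops), then not (the fuel is consumed).


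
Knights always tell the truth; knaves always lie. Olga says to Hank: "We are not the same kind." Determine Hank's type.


Olga says: "We are not the same kind."
Case 1: Olga is a Knight (truth-teller)
  Statement is true → they ARE different → Hank is a Knave
Case 2: Olga is a Knave (liar)
  Statement is false → they are NOT different → Hank is a Knave
In both cases, Hank is a Knave.

Knave


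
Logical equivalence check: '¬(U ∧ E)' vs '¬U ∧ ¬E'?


Expression 1: ¬(U ∧ E)
Expression 2: ¬U ∧ ¬E
Truth table (U E | Expr1 Expr2):
  T T |   F     F
  T F |   T     F   ← differ
  F T |   T     F   ← differ
  F F |   T     T
Counterexample: U=T, E=F gives Expr1 = T but Expr2 = F, so the expressions are NOT logically equivalent.

No


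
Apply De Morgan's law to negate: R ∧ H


De Morgan's law: ¬(P ∧ Q) ≡ ¬P ∨ ¬Q
¬(R ∧ H) = ¬R ∨ ¬H

¬R ∨ ¬H


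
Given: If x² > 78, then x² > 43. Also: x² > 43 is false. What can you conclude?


Modus tollens: P → Q, ¬Q ⊢ ¬P
P: x² > 78
Q: x² > 43
We have P → Q and Q is false.
By modus tollens, P must be false.

It is not the case that x² > 78


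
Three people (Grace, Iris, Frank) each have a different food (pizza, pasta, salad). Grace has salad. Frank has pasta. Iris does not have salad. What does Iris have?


From clues:
  Frank → pasta
  Grace → salad
By elimination, Iris gets the remaining.

pizza


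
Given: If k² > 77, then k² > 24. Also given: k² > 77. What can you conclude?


Modus ponens: P → Q, P ⊢ Q
P: k² > 77
Q: k² > 24
We have P → Q and P is true.
By modus ponens, Q must be true.

k² > 24


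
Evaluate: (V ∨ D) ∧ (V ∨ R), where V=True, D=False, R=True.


V = True, D = False, R = True
Expression: (V ∨ D) ∧ (V ∨ R)
Step 1: V ∨ D = True OR False = True
Step 2: V ∨ R = True OR True = True
Step 3: (True) ∧ (True) = True AND True = True

True


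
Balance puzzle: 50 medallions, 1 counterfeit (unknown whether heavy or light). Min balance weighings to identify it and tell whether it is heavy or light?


Let n = 50. 100 possibilities (n medallions × lighter/heavier); each weighing has 3 outcomes.
Bound for k weighings: say the first weighing puts j medallions on each pan. If it tips, the 2j weighed medallions remain suspects (each with a known direction) and k-1 weighings give 3^(k-1) outcomes; 3^(k-1) is odd, so 2j ≤ 3^(k-1) - 1. If it balances, the n - 2j unweighed medallions remain with direction unknown: 2(n - 2j) ≤ 3^(k-1) - 1 by the same parity argument. Adding, n ≤ (3^(k-1) - 1) + (3^(k-1) - 1)/2 = (3^k - 3)/2, and the classical three-group strategy achieves this (3 medallions in 2 weighings, 12 in 3, 39 in 4, 120 in 5).
So we need the smallest k with (3^k - 3)/2 ≥ 50.
k = 4: (3^4 - 3)/2 = 39 < 50 ✗
k = 5: (3^5 - 3)/2 = 120 ≥ 50 ✓

5


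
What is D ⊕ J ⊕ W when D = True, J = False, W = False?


D = True, J = False, W = False
Step 1: D ⊕ J = True XOR False = True
Step 2: True ⊕ W = True XOR False = True
XOR is true when an odd number of operands are true.

True


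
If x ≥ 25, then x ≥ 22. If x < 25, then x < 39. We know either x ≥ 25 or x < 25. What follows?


Constructive dilemma: (P → Q) ∧ (R → S), P ∨ R ⊢ Q ∨ S
Premise 1: x ≥ 25 → x ≥ 22
Premise 2: x < 25 → x < 39
Premise 3: x ≥ 25 ∨ x < 25
Case 1: Assuming x ≥ 25, then by Premise 1, x ≥ 22.
Case 2: Assuming x < 25, then by Premise 2, x < 39.
Since one of x ≥ 25 or x < 25 must hold, we get x ≥ 22 or x < 39.

x ≥ 22 or x < 39.


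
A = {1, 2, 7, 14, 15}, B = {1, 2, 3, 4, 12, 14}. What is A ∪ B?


A = {1, 2, 7, 14, 15}
B = {1, 2, 3, 4, 12, 14}
Operation: union
All elements combined: 1, 2, 3, 4, 7, 12, 14, 15

{1, 2, 3, 4, 7, 12, 14, 15}


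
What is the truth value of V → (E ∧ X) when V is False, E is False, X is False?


V = False, E = False, X = False
Step 1: E ∧ X = False AND False = False
Step 2: V → (False): false only when V=True and consequent=False.
Result: True

True


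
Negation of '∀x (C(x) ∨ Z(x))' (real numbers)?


Original: ∀x (C(x) ∨ Z(x))
Rule: ¬∀→∃, ¬∃→∀, negate predicate.
Negation: ∃x (¬C(x) ∧ ¬Z(x))

∃x (¬C(x) ∧ ¬Z(x))


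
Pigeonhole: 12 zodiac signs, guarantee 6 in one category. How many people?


Pigeonhole: to guarantee k in one of n categories, need (k-1)×n + 1.
k = 6, n = 12
Minimum = (6-1) × 12 + 1 = 5 × 12 + 1

61


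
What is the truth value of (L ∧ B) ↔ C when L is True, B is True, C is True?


L = True, B = True, C = True
Step 1: L ∧ B = True AND True = True
Step 2: (True) ↔ C: true when both sides have same truth value.
Result: True ↔ True = True

True


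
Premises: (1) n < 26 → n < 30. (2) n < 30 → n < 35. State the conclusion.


Hypothetical syllogism: P → Q, Q → R ⊢ P → R
Premise 1: n < 26 → n < 30
Premise 2: n < 30 → n < 35
Chain the implications: the middle term (n < 30) links the two.
Conclusion: If n < 26, then n < 35.

If n < 26, then n < 35.


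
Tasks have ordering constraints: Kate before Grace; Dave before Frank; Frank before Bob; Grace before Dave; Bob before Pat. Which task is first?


Constraints: Kate before Grace; Dave before Frank; Frank before Bob; Grace before Dave; Bob before Pat
The first task can have nothing scheduled before it, so it must never appear on the right of a 'before'.
Tasks appearing after some 'before': Grace, Frank, Bob, Dave, Pat.
The only task not in that list is Kate → it is first.

Kate


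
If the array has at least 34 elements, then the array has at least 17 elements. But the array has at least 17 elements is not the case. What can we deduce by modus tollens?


Modus tollens: P → Q, ¬Q ⊢ ¬P
P: the array has at least 34 elements
Q: the array has at least 17 elements
We have P → Q and Q is false.
By modus tollens, P must be false.

It is not the case that the array has at least 34 elements


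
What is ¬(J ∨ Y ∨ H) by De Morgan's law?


De Morgan's law: ¬(P ∨ Q ∨ R) ≡ ¬P ∧ ¬Q ∧ ¬R
¬(J ∨ Y ∨ H) = ¬J ∧ ¬Y ∧ ¬H

¬J ∧ ¬Y ∧ ¬H


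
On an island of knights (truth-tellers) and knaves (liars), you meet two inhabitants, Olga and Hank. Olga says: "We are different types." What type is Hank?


Olga says: "We are different types."
Case 1: Olga is a Knight (truth-teller)
  Statement is true → they ARE different → Hank is a Knave
Case 2: Olga is a Knave (liar)
  Statement is false → they are NOT different → Hank is a Knave
In both cases, Hank is a Knave.

Knave


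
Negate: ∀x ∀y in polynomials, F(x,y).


Original: ∀x ∀y F(x,y)
Rule: ¬∀→∃, ¬∃→∀, negate predicate.
Negation: ∃x ∃y ¬F(x,y)

∃x ∃y ¬F(x,y)


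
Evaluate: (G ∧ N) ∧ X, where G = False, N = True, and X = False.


G = False, N = True, X = False
Step 1: G ∧ N = False AND True = False
Step 2: False ∧ X = False AND False = False
AND is true only when ALL operands are true.

False


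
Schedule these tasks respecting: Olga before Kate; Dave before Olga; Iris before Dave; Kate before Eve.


Constraints: Olga before Kate; Dave before Olga; Iris before Dave; Kate before Eve
Method: repeatedly schedule the remaining task that has no remaining task required before it.
  Step 1: remaining {Eve, Iris, Olga, Kate, Dave}; every task except Iris still has a predecessor pending → schedule Iris.
  Step 2: remaining {Eve, Olga, Kate, Dave}; every task except Dave still has a predecessor pending → schedule Dave.
  Step 3: remaining {Eve, Olga, Kate}; every task except Olga still has a predecessor pending → schedule Olga.
  Step 4: remaining {Eve, Kate}; every task except Kate still has a predecessor pending → schedule Kate.
  Step 5: only Eve remains → schedule Eve.
Resulting order:

Iris → Dave → Olga → Kate → Eve


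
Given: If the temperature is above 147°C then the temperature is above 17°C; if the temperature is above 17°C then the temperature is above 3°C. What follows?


Hypothetical syllogism: P → Q, Q → R ⊢ P → R
Premise 1: the temperature is above 147°C → the temperature is above 17°C
Premise 2: the temperature is above 17°C → the temperature is above 3°C
Chain the implications: the middle term (the temperature is above 17°C) links the two.
Conclusion: If the temperature is above 147°C, then the temperature is above 3°C.

If the temperature is above 147°C, then the temperature is above 3°C.


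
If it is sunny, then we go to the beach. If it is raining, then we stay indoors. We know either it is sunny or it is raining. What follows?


Constructive dilemma: (P → Q) ∧ (R → S), P ∨ R ⊢ Q ∨ S
Premise 1: it is sunny → we go to the beach
Premise 2: it is raining → we stay indoors
Premise 3: it is sunny ∨ it is raining
Case 1: Assuming it is sunny, then by Premise 1, we go to the beach.
Case 2: Assuming it is raining, then by Premise 2, we stay indoors.
Since one of it is sunny or it is raining must hold, we get we go to the beach or we stay indoors.

We go to the beach or we stay indoors.
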